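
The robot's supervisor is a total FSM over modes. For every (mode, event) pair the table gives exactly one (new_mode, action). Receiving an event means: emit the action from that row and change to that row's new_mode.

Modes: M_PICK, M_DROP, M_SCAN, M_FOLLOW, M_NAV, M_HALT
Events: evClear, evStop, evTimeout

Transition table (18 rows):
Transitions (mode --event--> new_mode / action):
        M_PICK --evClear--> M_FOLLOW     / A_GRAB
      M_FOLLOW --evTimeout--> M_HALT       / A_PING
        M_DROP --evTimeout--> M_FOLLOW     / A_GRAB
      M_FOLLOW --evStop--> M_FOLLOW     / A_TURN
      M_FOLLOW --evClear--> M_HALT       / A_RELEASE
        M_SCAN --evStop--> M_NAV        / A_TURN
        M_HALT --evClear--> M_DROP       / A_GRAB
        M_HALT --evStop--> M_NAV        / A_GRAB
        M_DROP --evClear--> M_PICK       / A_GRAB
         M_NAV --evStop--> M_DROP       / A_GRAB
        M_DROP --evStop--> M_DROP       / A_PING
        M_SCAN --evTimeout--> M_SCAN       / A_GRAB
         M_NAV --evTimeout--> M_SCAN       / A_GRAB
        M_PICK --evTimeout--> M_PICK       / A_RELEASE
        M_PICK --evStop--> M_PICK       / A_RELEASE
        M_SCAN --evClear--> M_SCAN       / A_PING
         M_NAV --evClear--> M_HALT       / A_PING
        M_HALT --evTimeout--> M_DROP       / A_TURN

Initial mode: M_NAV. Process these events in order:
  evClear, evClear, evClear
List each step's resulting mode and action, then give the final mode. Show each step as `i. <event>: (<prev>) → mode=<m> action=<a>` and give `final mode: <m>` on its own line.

final mode: M_PICK

1. evClear: (M_NAV) → mode=M_HALT action=A_PING
2. evClear: (M_HALT) → mode=M_DROP action=A_GRAB
3. evClear: (M_DROP) → mode=M_PICK action=A_GRAB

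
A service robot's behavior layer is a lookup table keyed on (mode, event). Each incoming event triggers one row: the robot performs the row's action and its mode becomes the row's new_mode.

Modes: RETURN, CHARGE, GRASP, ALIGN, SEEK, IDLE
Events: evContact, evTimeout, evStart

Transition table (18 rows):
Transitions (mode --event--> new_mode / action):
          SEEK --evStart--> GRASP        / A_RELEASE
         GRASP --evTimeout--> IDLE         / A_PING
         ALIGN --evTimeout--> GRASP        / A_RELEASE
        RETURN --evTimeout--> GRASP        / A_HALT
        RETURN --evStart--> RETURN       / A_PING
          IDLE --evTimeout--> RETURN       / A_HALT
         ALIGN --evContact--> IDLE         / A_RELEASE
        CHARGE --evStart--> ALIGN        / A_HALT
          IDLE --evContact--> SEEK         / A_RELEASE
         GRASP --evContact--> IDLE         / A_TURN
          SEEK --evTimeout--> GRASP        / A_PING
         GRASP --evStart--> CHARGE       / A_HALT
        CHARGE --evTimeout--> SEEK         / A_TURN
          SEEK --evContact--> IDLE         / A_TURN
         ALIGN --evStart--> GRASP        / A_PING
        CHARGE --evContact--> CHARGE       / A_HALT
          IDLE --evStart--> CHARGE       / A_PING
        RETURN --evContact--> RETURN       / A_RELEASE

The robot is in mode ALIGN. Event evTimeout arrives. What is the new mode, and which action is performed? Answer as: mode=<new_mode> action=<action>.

mode=GRASP action=A_RELEASE

current mode = ALIGN; filter table to that mode:
  (ALIGN, evTimeout) → (GRASP, A_RELEASE)  ← event matches
  (ALIGN, evContact) → (IDLE, A_RELEASE)
  (ALIGN, evStart) → (GRASP, A_PING)
event = evTimeout selects (GRASP, A_RELEASE)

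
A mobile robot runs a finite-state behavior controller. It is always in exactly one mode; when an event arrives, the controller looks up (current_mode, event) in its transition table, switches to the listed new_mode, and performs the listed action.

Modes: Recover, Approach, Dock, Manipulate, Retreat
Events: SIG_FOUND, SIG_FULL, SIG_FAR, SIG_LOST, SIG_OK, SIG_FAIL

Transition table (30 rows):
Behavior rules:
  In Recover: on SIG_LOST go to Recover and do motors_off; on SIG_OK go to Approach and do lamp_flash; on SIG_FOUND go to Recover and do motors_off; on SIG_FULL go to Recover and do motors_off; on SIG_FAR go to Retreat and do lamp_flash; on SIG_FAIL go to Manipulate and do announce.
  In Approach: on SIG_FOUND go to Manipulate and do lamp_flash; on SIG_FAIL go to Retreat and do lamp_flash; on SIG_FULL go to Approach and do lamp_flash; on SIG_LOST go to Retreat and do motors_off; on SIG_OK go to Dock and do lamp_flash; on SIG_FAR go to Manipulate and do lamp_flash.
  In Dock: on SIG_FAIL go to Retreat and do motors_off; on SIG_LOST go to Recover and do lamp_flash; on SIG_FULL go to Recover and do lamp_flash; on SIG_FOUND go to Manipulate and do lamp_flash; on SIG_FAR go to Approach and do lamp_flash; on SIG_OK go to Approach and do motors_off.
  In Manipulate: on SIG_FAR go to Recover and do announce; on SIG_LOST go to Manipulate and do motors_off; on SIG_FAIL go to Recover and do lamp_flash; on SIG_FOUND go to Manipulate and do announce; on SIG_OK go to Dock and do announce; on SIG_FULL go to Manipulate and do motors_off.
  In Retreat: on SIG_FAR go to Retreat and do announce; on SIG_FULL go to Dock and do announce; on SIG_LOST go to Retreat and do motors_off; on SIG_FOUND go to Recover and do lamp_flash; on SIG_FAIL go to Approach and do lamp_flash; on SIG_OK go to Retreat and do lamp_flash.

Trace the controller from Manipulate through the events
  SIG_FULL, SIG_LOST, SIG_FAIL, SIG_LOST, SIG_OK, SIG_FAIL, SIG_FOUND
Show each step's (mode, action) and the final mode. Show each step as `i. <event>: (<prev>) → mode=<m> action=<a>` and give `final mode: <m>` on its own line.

final mode: Recover

1. SIG_FULL: (Manipulate) → mode=Manipulate action=motors_off
2. SIG_LOST: (Manipulate) → mode=Manipulate action=motors_off
3. SIG_FAIL: (Manipulate) → mode=Recover action=lamp_flash
4. SIG_LOST: (Recover) → mode=Recover action=motors_off
5. SIG_OK: (Recover) → mode=Approach action=lamp_flash
6. SIG_FAIL: (Approach) → mode=Retreat action=lamp_flash
7. SIG_FOUND: (Retreat) → mode=Recover action=lamp_flash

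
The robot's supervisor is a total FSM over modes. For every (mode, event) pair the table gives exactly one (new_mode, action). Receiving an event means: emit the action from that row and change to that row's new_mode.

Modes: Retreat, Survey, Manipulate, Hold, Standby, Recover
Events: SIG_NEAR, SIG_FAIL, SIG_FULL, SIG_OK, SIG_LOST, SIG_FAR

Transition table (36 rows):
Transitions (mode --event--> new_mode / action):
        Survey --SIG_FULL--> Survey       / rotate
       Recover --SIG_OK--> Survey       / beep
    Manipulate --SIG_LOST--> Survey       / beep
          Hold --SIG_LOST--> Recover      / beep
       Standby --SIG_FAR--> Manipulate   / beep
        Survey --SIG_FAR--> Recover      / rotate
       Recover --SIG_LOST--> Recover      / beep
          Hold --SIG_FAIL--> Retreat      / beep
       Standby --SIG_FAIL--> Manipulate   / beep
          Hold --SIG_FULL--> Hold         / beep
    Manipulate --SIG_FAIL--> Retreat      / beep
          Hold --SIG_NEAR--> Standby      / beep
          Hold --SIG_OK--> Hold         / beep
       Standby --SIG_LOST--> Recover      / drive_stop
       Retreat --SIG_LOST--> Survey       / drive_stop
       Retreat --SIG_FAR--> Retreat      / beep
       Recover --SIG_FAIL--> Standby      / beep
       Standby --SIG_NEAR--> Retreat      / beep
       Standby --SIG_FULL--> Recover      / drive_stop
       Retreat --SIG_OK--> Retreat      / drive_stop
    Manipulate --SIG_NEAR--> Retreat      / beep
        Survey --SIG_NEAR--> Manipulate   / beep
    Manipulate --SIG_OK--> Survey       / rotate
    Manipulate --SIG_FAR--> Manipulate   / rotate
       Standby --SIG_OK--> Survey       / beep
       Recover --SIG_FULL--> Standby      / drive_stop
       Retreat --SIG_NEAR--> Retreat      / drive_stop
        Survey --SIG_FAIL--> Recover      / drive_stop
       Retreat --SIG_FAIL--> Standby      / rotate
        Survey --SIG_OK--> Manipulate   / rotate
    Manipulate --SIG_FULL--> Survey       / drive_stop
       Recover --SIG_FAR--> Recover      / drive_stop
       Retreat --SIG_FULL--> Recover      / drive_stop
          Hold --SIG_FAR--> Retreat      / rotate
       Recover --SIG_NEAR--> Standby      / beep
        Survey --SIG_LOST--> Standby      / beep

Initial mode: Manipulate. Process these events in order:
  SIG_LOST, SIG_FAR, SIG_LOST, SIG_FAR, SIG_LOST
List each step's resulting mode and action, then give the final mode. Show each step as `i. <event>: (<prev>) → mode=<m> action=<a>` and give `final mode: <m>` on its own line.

1. SIG_LOST: (Manipulate) → mode=Survey action=beep
2. SIG_FAR: (Survey) → mode=Recover action=rotate
3. SIG_LOST: (Recover) → mode=Recover action=beep
4. SIG_FAR: (Recover) → mode=Recover action=drive_stop
5. SIG_LOST: (Recover) → mode=Recover action=beep

final mode: Recover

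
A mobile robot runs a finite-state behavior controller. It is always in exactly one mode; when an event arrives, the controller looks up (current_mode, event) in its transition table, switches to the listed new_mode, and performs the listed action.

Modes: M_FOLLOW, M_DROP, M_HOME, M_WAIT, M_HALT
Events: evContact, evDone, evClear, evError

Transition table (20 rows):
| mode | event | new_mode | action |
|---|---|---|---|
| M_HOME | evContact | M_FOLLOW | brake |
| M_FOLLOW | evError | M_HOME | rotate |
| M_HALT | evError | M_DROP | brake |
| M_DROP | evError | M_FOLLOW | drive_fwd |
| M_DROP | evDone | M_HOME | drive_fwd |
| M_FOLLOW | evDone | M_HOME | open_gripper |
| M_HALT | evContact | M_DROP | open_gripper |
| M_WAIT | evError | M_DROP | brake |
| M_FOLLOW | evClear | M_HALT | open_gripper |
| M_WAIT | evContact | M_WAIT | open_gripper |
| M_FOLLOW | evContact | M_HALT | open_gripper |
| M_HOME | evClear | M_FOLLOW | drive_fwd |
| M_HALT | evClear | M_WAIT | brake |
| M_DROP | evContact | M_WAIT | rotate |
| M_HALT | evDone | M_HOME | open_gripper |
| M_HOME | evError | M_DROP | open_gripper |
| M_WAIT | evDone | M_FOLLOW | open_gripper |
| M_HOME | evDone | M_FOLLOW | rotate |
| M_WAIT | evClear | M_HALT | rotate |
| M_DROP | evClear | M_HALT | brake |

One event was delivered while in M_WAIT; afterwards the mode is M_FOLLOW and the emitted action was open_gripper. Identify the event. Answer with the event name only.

try evContact: (M_WAIT, evContact) → (M_WAIT, open_gripper)
try evDone: (M_WAIT, evDone) → (M_FOLLOW, open_gripper)  ← matches
try evClear: (M_WAIT, evClear) → (M_HALT, rotate)
try evError: (M_WAIT, evError) → (M_DROP, brake)

evDone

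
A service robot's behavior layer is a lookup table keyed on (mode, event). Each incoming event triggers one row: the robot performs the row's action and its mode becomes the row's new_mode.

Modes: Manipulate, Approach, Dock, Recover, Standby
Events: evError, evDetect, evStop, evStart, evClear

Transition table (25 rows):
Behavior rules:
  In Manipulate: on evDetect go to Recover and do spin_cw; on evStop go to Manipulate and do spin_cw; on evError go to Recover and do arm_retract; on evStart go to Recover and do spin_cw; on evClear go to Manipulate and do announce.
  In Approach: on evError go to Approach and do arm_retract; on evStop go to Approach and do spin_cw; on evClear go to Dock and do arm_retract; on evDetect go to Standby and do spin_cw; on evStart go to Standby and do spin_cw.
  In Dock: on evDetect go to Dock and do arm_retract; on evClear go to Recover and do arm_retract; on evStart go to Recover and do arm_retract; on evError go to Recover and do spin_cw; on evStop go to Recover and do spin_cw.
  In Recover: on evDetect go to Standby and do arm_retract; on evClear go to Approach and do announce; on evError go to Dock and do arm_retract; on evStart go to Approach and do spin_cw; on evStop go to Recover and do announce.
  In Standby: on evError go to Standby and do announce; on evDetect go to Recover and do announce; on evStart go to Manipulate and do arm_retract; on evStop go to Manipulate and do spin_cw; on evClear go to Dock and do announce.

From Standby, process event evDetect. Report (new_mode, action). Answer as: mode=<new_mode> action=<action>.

mode=Recover action=announce

current mode = Standby; filter table to that mode:
  (Standby, evError) → (Standby, announce)
  (Standby, evDetect) → (Recover, announce)  ← event matches
  (Standby, evStart) → (Manipulate, arm_retract)
  (Standby, evStop) → (Manipulate, spin_cw)
  (Standby, evClear) → (Dock, announce)
event = evDetect selects (Recover, announce)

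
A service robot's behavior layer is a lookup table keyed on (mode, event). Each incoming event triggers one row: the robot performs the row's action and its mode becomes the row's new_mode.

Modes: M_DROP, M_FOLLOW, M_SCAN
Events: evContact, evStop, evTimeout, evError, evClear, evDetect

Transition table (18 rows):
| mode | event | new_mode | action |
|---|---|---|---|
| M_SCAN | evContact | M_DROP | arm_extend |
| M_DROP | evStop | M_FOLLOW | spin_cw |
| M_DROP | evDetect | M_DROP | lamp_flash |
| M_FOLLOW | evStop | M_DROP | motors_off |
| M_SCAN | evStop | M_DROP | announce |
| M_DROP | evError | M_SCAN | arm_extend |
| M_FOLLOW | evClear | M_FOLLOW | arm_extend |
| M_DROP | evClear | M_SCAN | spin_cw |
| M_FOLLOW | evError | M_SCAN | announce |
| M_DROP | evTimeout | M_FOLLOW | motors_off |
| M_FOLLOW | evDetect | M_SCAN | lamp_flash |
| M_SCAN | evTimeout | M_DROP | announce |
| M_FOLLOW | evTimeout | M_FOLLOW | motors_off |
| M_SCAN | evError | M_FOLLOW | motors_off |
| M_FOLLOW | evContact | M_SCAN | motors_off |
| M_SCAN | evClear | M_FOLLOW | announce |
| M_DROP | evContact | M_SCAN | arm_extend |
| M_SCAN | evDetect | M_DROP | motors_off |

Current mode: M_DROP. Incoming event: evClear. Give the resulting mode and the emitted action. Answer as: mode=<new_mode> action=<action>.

mode=M_SCAN action=spin_cw

current mode = M_DROP; filter table to that mode:
  (M_DROP, evStop) → (M_FOLLOW, spin_cw)
  (M_DROP, evDetect) → (M_DROP, lamp_flash)
  (M_DROP, evError) → (M_SCAN, arm_extend)
  (M_DROP, evClear) → (M_SCAN, spin_cw)  ← event matches
  (M_DROP, evTimeout) → (M_FOLLOW, motors_off)
  (M_DROP, evContact) → (M_SCAN, arm_extend)
event = evClear selects (M_SCAN, spin_cw)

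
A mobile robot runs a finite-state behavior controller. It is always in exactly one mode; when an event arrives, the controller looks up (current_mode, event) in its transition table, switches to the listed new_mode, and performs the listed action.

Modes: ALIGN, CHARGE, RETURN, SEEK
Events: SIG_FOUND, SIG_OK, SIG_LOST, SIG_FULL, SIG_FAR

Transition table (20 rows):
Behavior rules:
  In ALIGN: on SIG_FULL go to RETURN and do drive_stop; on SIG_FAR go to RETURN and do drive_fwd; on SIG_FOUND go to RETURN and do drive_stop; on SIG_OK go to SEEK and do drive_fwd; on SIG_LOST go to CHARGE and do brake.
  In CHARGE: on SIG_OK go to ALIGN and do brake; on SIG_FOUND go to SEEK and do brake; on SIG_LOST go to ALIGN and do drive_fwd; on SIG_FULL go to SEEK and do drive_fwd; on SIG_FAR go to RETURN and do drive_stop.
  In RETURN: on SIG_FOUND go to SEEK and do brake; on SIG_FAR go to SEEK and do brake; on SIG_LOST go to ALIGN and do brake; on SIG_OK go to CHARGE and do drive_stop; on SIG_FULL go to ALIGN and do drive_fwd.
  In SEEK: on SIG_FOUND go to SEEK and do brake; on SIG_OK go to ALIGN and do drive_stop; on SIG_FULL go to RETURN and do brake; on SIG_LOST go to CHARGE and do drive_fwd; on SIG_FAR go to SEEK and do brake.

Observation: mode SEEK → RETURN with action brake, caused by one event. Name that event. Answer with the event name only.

SIG_FULL

try SIG_FOUND: (SEEK, SIG_FOUND) → (SEEK, brake)
try SIG_OK: (SEEK, SIG_OK) → (ALIGN, drive_stop)
try SIG_LOST: (SEEK, SIG_LOST) → (CHARGE, drive_fwd)
try SIG_FULL: (SEEK, SIG_FULL) → (RETURN, brake)  ← matches
try SIG_FAR: (SEEK, SIG_FAR) → (SEEK, brake)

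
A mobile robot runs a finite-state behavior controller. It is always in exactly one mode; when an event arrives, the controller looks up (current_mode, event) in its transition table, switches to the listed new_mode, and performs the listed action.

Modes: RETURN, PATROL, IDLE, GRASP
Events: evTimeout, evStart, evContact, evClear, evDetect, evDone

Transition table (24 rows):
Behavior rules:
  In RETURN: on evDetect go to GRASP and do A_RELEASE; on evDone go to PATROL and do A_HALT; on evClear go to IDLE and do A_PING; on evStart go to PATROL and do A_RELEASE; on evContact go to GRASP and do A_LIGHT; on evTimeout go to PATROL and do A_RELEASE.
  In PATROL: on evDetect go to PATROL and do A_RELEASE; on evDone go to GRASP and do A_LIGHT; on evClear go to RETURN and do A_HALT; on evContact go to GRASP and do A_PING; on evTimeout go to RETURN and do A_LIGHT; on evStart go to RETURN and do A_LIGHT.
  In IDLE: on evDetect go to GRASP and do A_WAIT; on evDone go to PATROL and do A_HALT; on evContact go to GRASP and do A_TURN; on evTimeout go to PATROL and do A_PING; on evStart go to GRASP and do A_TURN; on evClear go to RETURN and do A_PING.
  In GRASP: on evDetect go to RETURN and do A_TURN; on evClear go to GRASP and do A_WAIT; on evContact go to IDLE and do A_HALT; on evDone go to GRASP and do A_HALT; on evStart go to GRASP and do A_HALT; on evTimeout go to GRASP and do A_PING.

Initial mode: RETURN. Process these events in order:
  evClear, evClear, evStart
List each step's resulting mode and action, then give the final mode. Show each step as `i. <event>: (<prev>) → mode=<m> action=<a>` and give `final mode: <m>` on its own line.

final mode: PATROL

1. evClear: (RETURN) → mode=IDLE action=A_PING
2. evClear: (IDLE) → mode=RETURN action=A_PING
3. evStart: (RETURN) → mode=PATROL action=A_RELEASE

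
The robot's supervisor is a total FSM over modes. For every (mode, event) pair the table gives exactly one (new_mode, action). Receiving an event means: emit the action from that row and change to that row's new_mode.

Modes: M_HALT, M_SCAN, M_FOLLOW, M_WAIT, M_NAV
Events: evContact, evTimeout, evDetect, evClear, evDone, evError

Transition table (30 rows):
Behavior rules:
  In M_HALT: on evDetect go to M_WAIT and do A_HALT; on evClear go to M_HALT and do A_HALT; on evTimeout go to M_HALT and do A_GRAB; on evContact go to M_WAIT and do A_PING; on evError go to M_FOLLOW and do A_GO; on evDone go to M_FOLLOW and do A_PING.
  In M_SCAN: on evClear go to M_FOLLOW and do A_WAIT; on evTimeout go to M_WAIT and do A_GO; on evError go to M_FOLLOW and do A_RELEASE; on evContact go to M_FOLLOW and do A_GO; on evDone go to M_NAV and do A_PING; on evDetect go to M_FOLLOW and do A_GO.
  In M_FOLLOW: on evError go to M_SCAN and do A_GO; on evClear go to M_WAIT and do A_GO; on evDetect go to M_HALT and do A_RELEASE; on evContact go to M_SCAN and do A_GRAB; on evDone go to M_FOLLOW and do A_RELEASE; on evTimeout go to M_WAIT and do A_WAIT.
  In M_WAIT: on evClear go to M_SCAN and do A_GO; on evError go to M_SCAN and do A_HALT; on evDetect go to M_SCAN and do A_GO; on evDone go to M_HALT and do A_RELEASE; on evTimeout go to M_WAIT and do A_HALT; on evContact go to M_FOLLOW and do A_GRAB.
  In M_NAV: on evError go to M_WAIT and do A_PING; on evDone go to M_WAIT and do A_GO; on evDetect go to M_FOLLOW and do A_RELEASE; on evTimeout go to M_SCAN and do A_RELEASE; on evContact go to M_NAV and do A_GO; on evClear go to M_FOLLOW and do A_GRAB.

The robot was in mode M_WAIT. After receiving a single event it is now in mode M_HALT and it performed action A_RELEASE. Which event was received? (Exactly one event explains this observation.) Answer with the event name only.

evDone

try evContact: (M_WAIT, evContact) → (M_FOLLOW, A_GRAB)
try evTimeout: (M_WAIT, evTimeout) → (M_WAIT, A_HALT)
try evDetect: (M_WAIT, evDetect) → (M_SCAN, A_GO)
try evClear: (M_WAIT, evClear) → (M_SCAN, A_GO)
try evDone: (M_WAIT, evDone) → (M_HALT, A_RELEASE)  ← matches
try evError: (M_WAIT, evError) → (M_SCAN, A_HALT)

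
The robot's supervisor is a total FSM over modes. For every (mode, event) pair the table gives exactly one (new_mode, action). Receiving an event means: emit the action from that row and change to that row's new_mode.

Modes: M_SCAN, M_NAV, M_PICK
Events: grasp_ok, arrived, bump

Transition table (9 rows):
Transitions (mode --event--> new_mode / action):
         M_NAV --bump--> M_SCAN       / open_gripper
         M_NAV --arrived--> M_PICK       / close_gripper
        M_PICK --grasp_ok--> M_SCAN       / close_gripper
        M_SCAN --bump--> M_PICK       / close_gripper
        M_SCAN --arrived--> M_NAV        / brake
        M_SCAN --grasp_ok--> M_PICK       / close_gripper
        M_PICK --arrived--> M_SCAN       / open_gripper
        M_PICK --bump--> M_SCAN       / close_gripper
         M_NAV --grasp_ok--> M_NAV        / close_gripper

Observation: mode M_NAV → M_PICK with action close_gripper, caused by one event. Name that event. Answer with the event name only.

try grasp_ok: (M_NAV, grasp_ok) → (M_NAV, close_gripper)
try arrived: (M_NAV, arrived) → (M_PICK, close_gripper)  ← matches
try bump: (M_NAV, bump) → (M_SCAN, open_gripper)

arrived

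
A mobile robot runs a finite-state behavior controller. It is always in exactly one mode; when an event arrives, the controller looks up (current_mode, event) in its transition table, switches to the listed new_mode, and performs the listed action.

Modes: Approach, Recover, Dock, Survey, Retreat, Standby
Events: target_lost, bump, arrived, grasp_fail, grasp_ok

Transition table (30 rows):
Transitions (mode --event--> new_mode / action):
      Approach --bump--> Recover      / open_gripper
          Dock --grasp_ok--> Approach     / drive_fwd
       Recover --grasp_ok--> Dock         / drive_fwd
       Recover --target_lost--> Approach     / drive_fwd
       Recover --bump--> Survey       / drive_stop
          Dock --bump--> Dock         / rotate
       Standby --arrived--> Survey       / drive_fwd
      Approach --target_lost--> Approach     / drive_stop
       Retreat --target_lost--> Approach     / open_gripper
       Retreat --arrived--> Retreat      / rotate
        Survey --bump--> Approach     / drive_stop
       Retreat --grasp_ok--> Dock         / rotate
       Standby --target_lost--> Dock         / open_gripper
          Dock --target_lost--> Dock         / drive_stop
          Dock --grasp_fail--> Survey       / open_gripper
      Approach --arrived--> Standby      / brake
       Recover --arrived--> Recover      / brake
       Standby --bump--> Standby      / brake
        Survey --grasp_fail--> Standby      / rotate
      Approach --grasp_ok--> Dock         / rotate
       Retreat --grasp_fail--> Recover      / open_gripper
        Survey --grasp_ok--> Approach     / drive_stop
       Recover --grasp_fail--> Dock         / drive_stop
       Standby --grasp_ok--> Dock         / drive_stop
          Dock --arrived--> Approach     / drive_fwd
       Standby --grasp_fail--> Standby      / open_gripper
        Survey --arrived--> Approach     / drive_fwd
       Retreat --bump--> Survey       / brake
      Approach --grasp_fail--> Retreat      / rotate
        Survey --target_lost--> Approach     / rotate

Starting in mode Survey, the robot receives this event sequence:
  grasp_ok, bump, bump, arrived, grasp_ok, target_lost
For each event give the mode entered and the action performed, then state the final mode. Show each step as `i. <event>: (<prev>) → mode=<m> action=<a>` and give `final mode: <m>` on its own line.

1. grasp_ok: (Survey) → mode=Approach action=drive_stop
2. bump: (Approach) → mode=Recover action=open_gripper
3. bump: (Recover) → mode=Survey action=drive_stop
4. arrived: (Survey) → mode=Approach action=drive_fwd
5. grasp_ok: (Approach) → mode=Dock action=rotate
6. target_lost: (Dock) → mode=Dock action=drive_stop

final mode: Dock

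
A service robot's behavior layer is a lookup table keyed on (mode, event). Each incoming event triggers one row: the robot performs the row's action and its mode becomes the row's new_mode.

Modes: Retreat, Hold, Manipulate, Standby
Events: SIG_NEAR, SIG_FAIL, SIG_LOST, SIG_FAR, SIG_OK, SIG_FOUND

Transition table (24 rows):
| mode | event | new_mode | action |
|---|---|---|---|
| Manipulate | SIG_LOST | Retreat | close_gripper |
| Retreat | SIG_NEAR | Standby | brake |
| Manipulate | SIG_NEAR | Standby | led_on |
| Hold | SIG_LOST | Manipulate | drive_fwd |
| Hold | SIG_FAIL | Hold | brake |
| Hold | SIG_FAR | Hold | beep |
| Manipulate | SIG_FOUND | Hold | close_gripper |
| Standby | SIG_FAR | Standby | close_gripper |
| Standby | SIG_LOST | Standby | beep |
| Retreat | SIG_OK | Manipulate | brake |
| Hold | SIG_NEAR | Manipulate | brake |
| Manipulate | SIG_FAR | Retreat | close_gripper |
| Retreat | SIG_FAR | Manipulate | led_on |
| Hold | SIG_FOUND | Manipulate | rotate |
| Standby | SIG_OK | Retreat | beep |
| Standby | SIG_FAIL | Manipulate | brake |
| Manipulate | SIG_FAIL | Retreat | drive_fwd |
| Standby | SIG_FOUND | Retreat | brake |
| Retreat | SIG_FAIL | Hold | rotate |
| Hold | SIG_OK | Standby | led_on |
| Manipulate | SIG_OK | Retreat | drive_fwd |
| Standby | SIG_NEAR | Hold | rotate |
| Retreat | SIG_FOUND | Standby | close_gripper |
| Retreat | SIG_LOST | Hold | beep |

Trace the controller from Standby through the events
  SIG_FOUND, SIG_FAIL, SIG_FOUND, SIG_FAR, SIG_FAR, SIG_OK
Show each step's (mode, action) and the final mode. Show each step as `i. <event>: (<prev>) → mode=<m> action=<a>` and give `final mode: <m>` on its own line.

1. SIG_FOUND: (Standby) → mode=Retreat action=brake
2. SIG_FAIL: (Retreat) → mode=Hold action=rotate
3. SIG_FOUND: (Hold) → mode=Manipulate action=rotate
4. SIG_FAR: (Manipulate) → mode=Retreat action=close_gripper
5. SIG_FAR: (Retreat) → mode=Manipulate action=led_on
6. SIG_OK: (Manipulate) → mode=Retreat action=drive_fwd

final mode: Retreat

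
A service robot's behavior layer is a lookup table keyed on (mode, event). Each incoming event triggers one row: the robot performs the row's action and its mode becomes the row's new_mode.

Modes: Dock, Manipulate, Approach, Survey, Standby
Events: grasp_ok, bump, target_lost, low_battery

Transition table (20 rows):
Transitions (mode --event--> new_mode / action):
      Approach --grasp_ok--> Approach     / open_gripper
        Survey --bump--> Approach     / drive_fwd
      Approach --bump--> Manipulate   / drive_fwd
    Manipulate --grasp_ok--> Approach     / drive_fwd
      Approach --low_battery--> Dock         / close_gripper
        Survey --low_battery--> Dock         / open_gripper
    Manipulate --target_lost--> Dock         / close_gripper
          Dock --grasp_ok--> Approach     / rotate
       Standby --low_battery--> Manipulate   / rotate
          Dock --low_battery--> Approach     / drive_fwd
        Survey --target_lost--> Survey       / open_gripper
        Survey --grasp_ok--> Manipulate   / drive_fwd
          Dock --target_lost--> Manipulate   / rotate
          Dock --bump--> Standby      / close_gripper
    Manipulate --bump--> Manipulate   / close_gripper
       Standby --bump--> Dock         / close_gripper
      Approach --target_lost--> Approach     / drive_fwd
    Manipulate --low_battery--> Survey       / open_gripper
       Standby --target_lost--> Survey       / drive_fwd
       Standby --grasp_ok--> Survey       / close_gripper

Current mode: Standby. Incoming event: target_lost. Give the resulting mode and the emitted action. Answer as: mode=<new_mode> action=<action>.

current mode = Standby; filter table to that mode:
  (Standby, low_battery) → (Manipulate, rotate)
  (Standby, bump) → (Dock, close_gripper)
  (Standby, target_lost) → (Survey, drive_fwd)  ← event matches
  (Standby, grasp_ok) → (Survey, close_gripper)
event = target_lost selects (Survey, drive_fwd)

mode=Survey action=drive_fwd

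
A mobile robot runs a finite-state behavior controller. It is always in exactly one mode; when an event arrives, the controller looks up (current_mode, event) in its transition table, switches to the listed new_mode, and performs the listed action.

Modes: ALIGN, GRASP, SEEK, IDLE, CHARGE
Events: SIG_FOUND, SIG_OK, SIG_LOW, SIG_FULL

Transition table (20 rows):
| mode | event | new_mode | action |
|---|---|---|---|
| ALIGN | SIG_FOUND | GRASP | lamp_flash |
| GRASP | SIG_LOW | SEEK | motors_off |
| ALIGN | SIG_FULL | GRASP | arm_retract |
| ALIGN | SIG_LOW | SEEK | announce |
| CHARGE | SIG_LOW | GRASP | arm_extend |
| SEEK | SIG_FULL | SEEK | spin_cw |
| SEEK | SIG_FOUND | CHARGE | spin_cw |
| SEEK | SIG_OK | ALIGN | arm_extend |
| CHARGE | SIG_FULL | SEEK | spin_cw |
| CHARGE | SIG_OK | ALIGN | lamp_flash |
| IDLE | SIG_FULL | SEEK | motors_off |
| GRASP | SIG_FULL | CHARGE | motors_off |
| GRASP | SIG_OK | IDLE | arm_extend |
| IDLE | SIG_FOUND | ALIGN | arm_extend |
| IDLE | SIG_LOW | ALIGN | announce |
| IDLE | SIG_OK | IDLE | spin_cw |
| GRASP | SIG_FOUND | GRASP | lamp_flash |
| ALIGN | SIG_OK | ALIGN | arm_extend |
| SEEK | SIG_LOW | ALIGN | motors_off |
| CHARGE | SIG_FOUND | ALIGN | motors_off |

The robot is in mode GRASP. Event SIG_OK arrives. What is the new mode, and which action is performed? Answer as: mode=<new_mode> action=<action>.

current mode = GRASP; filter table to that mode:
  (GRASP, SIG_LOW) → (SEEK, motors_off)
  (GRASP, SIG_FULL) → (CHARGE, motors_off)
  (GRASP, SIG_OK) → (IDLE, arm_extend)  ← event matches
  (GRASP, SIG_FOUND) → (GRASP, lamp_flash)
event = SIG_OK selects (IDLE, arm_extend)

mode=IDLE action=arm_extend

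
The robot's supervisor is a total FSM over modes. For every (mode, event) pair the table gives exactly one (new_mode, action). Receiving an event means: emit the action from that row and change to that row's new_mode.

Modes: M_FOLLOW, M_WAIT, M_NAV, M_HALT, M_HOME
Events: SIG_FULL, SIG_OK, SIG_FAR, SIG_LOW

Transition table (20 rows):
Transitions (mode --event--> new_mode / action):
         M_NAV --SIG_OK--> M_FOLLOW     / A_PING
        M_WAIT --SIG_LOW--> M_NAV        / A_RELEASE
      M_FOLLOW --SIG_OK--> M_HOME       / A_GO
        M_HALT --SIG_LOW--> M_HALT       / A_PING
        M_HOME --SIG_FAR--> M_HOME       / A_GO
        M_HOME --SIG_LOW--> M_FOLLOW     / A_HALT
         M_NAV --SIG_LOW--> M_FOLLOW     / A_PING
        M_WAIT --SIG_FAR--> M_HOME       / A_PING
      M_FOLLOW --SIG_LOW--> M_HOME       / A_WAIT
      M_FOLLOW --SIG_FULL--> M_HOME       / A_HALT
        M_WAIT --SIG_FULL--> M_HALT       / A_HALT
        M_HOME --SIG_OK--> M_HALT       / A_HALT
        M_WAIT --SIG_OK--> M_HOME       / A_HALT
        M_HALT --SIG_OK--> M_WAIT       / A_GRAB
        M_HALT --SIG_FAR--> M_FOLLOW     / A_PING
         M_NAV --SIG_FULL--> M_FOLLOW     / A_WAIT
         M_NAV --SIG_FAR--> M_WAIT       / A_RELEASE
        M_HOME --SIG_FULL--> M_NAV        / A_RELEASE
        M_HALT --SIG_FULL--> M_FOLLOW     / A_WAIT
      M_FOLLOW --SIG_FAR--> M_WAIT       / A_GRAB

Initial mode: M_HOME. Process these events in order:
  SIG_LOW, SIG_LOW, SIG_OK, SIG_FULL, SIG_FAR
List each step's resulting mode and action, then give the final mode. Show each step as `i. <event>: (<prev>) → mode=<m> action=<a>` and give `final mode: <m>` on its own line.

1. SIG_LOW: (M_HOME) → mode=M_FOLLOW action=A_HALT
2. SIG_LOW: (M_FOLLOW) → mode=M_HOME action=A_WAIT
3. SIG_OK: (M_HOME) → mode=M_HALT action=A_HALT
4. SIG_FULL: (M_HALT) → mode=M_FOLLOW action=A_WAIT
5. SIG_FAR: (M_FOLLOW) → mode=M_WAIT action=A_GRAB

final mode: M_WAIT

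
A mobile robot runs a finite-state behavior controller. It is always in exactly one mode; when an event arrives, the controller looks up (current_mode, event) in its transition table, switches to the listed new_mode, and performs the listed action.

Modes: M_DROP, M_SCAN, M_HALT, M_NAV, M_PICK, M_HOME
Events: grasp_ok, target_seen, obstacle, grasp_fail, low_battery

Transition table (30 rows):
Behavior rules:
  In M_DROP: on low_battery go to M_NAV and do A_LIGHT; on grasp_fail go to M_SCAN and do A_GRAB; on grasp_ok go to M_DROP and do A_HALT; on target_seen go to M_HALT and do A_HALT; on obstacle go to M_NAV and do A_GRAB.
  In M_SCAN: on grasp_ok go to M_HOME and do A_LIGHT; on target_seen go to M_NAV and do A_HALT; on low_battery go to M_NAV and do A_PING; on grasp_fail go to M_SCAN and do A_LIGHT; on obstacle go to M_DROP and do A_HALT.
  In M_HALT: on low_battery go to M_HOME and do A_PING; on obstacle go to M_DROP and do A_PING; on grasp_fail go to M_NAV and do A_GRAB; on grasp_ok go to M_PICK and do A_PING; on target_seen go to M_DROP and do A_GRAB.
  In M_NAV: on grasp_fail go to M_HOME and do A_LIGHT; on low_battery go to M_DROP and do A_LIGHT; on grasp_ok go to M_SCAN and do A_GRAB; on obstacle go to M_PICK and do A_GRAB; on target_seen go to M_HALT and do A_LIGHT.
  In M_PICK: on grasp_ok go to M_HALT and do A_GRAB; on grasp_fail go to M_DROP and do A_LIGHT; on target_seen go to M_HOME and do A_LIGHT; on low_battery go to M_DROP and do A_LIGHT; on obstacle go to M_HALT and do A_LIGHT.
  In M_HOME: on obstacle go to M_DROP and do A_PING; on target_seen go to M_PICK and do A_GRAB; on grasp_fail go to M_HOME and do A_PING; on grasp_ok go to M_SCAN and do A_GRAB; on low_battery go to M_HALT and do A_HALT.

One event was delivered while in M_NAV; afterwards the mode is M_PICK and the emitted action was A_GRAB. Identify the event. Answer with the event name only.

try grasp_ok: (M_NAV, grasp_ok) → (M_SCAN, A_GRAB)
try target_seen: (M_NAV, target_seen) → (M_HALT, A_LIGHT)
try obstacle: (M_NAV, obstacle) → (M_PICK, A_GRAB)  ← matches
try grasp_fail: (M_NAV, grasp_fail) → (M_HOME, A_LIGHT)
try low_battery: (M_NAV, low_battery) → (M_DROP, A_LIGHT)

obstacle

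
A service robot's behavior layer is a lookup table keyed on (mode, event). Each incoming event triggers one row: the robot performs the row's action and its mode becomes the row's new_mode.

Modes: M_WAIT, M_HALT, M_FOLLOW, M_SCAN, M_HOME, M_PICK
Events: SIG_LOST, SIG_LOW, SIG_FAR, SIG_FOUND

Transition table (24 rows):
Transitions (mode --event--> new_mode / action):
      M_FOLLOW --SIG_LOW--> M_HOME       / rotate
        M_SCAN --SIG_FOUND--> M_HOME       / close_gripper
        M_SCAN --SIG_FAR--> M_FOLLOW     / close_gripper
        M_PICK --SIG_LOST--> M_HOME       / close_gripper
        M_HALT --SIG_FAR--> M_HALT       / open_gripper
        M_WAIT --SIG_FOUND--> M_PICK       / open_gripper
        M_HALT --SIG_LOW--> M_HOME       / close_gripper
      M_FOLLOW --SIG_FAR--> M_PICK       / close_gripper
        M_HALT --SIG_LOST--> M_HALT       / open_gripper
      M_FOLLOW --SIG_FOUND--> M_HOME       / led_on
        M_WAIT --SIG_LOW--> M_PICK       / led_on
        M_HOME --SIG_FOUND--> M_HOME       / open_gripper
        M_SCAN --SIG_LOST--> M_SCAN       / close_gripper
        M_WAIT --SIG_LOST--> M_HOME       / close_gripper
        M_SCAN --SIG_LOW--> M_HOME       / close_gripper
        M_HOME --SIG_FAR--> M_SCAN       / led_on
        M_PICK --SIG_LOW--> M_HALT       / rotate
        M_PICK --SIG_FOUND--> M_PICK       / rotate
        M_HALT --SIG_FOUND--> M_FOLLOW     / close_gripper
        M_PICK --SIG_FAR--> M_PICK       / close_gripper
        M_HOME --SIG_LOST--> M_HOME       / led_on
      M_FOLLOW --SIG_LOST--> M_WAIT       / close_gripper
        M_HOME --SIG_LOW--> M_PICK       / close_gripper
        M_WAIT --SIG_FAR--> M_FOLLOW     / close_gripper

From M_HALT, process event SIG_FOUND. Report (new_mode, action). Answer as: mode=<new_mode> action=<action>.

current mode = M_HALT; filter table to that mode:
  (M_HALT, SIG_FAR) → (M_HALT, open_gripper)
  (M_HALT, SIG_LOW) → (M_HOME, close_gripper)
  (M_HALT, SIG_LOST) → (M_HALT, open_gripper)
  (M_HALT, SIG_FOUND) → (M_FOLLOW, close_gripper)  ← event matches
event = SIG_FOUND selects (M_FOLLOW, close_gripper)

mode=M_FOLLOW action=close_gripper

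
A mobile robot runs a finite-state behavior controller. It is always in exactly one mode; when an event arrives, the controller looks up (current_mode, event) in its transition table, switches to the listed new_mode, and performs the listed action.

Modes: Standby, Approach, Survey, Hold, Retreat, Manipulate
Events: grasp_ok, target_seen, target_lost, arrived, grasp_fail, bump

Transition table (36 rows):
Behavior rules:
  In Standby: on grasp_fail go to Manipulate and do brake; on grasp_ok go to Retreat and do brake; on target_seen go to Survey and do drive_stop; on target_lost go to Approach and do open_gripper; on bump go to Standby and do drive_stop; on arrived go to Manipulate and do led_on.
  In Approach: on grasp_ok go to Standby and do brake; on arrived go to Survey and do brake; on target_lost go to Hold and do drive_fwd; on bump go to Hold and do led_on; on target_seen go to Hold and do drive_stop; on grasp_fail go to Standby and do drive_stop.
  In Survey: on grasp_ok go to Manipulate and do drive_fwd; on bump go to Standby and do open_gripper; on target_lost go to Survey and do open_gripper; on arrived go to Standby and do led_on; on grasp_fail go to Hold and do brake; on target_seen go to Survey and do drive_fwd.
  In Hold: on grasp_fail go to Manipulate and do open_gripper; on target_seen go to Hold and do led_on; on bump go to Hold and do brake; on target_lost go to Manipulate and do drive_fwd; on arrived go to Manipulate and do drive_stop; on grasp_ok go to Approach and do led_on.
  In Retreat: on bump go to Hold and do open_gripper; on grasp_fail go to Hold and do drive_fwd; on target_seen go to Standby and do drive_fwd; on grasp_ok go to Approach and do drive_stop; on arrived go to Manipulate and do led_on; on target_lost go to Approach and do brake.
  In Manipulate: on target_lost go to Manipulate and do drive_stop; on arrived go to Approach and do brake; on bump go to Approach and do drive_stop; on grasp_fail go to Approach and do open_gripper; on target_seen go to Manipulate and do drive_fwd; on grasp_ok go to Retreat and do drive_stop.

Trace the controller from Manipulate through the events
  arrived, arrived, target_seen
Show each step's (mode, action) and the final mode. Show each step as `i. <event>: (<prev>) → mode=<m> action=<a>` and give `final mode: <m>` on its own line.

final mode: Survey

1. arrived: (Manipulate) → mode=Approach action=brake
2. arrived: (Approach) → mode=Survey action=brake
3. target_seen: (Survey) → mode=Survey action=drive_fwd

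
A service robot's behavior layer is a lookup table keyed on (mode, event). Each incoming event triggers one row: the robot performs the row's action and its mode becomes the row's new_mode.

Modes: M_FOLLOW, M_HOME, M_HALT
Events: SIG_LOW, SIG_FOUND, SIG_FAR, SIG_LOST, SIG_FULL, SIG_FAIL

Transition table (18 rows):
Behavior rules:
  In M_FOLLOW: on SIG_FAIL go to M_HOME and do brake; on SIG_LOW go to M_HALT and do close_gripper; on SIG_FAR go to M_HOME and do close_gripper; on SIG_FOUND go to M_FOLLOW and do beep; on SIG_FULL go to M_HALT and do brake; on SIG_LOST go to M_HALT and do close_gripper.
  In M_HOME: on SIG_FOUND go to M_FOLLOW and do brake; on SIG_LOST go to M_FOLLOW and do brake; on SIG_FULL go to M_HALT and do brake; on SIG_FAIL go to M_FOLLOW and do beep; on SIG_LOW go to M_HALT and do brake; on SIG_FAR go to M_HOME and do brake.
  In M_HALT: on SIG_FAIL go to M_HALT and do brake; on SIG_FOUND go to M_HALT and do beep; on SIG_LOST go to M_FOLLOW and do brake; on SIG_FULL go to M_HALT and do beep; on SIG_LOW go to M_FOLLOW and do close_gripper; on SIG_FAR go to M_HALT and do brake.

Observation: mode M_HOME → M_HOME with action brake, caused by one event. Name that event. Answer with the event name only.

try SIG_LOW: (M_HOME, SIG_LOW) → (M_HALT, brake)
try SIG_FOUND: (M_HOME, SIG_FOUND) → (M_FOLLOW, brake)
try SIG_FAR: (M_HOME, SIG_FAR) → (M_HOME, brake)  ← matches
try SIG_LOST: (M_HOME, SIG_LOST) → (M_FOLLOW, brake)
try SIG_FULL: (M_HOME, SIG_FULL) → (M_HALT, brake)
try SIG_FAIL: (M_HOME, SIG_FAIL) → (M_FOLLOW, beep)

SIG_FAR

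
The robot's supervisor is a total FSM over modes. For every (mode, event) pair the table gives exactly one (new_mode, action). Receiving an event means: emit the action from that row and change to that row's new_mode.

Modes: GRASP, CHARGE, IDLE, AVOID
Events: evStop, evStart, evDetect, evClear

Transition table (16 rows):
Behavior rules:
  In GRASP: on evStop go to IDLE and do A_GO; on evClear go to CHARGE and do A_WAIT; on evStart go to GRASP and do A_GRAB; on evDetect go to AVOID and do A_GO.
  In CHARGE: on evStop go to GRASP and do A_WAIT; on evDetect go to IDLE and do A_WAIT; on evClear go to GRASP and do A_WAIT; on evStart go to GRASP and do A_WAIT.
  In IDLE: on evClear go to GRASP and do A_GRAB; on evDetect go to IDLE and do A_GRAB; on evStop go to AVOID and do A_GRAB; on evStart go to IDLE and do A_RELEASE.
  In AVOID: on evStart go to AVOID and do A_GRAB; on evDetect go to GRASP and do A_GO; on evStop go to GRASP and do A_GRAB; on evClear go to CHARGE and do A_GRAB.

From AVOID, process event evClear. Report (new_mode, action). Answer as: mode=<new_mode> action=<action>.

mode=CHARGE action=A_GRAB

current mode = AVOID; filter table to that mode:
  (AVOID, evStart) → (AVOID, A_GRAB)
  (AVOID, evDetect) → (GRASP, A_GO)
  (AVOID, evStop) → (GRASP, A_GRAB)
  (AVOID, evClear) → (CHARGE, A_GRAB)  ← event matches
event = evClear selects (CHARGE, A_GRAB)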